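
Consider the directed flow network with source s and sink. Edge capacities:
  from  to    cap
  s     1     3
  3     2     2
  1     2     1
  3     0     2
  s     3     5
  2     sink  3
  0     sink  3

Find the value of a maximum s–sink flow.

5

Augment s->3->0->sink: bottleneck 2. Total 2.
Augment s->3->2->sink: bottleneck 2. Total 4.
Augment s->1->2->sink: bottleneck 1. Total 5.
No augmenting path remains in the residual graph.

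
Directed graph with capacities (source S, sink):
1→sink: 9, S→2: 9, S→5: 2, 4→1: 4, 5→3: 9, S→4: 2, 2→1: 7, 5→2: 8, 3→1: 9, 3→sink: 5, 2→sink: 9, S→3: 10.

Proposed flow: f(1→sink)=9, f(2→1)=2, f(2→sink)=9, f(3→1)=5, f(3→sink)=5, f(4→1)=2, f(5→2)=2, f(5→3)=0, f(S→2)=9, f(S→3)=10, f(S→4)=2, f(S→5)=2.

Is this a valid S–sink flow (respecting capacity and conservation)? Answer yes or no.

Every edge has 0 ≤ f(e) ≤ cap(e).
At each intermediate node, inflow equals outflow.

Yes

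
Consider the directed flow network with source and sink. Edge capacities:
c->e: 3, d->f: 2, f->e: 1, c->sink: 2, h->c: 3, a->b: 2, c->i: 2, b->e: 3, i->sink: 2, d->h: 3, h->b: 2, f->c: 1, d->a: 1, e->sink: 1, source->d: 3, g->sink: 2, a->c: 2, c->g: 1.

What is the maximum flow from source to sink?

3

Augment source->d->f->c->sink: bottleneck 1. Total 1.
Augment source->d->f->e->sink: bottleneck 1. Total 2.
Augment source->d->a->c->sink: bottleneck 1. Total 3.
No augmenting path remains in the residual graph.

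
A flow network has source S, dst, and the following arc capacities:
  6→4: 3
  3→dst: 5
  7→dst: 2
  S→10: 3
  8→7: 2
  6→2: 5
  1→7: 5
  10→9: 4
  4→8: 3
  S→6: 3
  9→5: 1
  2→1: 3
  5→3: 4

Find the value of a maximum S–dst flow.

3

Augment S→6→4→8→7→dst: bottleneck 2. Total 2.
Augment S→10→9→5→3→dst: bottleneck 1. Total 3.
No augmenting path remains in the residual graph.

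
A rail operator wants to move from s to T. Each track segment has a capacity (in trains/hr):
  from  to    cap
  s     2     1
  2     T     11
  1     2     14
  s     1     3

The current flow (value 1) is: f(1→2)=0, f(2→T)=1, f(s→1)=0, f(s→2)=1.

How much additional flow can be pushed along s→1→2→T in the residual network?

3

Residual capacities along the path: s→1: 3, 1→2: 14, 2→T: 10.
Minimum is 3.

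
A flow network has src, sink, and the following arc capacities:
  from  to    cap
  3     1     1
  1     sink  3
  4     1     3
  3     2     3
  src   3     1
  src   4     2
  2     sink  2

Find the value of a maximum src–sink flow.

Augment src→3→2→sink: bottleneck 1. Total 1.
Augment src→4→1→sink: bottleneck 2. Total 3.
No augmenting path remains in the residual graph.

3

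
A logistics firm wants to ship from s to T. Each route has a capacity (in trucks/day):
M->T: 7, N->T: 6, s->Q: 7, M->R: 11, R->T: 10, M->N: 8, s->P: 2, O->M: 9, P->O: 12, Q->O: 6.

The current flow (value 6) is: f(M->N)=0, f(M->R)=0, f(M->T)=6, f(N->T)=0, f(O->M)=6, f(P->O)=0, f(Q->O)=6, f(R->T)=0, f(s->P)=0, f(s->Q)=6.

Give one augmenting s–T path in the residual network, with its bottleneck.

Residual along s->P->O->M->T: s->P: 2, P->O: 12, O->M: 3, M->T: 1.
Bottleneck = min = 1.

s->P->O->M->T, bottleneck 1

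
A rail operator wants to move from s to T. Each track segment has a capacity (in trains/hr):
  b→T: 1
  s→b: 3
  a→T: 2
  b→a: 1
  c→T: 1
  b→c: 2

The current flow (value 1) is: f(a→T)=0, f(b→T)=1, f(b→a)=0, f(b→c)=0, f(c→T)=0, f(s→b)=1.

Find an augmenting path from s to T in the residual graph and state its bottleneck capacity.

s→b→a→T, bottleneck 1

Residual along s→b→a→T: s→b: 2, b→a: 1, a→T: 2.
Bottleneck = min = 1.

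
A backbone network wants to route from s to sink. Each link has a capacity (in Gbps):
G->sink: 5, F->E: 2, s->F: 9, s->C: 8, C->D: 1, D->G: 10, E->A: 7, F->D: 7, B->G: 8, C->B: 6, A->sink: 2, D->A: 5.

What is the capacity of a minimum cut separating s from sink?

Max flow = 7 (via 2 augmenting paths).
In the residual at optimum, the set reachable from s is {A, B, C, D, E, F, G, s}.
Cut edges: A->sink (cap 2), G->sink (cap 5). Sum = 7.

7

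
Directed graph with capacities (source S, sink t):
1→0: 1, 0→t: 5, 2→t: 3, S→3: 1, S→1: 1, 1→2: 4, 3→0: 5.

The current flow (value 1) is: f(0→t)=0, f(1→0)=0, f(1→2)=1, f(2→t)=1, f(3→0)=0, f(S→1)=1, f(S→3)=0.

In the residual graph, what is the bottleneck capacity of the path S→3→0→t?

Residual capacities along the path: S→3: 1, 3→0: 5, 0→t: 5.
Minimum is 1.

1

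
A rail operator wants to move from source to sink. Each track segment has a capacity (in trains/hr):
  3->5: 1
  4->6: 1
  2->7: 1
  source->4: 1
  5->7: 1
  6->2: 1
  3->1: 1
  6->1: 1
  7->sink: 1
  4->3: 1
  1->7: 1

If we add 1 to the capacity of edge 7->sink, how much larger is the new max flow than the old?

Original max flow = 1.
Edge 7->sink does not cross the min cut (source side {source}), so extra capacity there cannot help.
New max flow = 1. Increase = 0.

0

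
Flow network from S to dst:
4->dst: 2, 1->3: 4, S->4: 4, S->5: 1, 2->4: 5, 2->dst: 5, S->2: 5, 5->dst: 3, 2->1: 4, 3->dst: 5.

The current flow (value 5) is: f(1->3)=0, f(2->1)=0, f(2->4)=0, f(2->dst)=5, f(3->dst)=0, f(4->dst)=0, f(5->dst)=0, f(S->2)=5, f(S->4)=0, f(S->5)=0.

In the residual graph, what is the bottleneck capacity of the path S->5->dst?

1

Residual capacities along the path: S->5: 1, 5->dst: 3.
Minimum is 1.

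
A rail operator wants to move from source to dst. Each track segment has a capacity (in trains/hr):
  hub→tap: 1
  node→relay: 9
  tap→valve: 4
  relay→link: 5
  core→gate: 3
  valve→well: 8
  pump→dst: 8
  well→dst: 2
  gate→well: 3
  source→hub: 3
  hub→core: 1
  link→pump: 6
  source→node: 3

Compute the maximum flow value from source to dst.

Augment source→node→relay→link→pump→dst: bottleneck 3. Total 3.
Augment source→hub→core→gate→well→dst: bottleneck 1. Total 4.
Augment source→hub→tap→valve→well→dst: bottleneck 1. Total 5.
No augmenting path remains in the residual graph.

5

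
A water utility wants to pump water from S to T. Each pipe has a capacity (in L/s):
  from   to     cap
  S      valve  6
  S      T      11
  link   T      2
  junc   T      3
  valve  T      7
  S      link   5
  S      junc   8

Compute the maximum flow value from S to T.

Augment S→T: bottleneck 11. Total 11.
Augment S→valve→T: bottleneck 6. Total 17.
Augment S→junc→T: bottleneck 3. Total 20.
Augment S→link→T: bottleneck 2. Total 22.
No augmenting path remains in the residual graph.

22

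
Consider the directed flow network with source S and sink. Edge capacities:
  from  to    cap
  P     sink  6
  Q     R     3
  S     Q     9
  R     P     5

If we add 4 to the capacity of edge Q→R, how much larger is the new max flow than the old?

Original max flow = 3.
After raising cap(Q→R), augmenting paths through that edge carry 2 more units.
New max flow = 5. Increase = 2.

2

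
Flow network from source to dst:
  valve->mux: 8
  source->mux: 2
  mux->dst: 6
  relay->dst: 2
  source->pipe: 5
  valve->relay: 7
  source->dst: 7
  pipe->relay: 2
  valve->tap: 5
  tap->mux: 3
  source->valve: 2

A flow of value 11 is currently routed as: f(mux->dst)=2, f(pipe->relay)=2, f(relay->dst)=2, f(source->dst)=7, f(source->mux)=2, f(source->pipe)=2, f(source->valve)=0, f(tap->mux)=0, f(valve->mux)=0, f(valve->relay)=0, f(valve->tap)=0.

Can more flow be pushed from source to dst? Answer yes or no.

Residual path source->valve->mux->dst has bottleneck 2 > 0.
Pushing 2 along it raises the flow to 13, so the given flow is not maximum.

Yes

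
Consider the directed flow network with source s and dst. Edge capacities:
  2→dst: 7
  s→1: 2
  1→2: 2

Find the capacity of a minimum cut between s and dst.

Max flow = 2 (via 1 augmenting path).
In the residual at optimum, the set reachable from s is {s}.
Cut edges: s→1 (cap 2). Sum = 2.

2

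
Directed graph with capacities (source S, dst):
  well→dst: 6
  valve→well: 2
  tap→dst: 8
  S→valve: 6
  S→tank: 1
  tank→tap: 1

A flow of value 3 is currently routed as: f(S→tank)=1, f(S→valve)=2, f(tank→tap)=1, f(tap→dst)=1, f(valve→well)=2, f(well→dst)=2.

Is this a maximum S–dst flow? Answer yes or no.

Yes

Residual reachable from S: {S, valve}; dst is not reachable.
Saturated cut: valve→well, S→tank with total capacity 3 = current flow value. Flow is maximum.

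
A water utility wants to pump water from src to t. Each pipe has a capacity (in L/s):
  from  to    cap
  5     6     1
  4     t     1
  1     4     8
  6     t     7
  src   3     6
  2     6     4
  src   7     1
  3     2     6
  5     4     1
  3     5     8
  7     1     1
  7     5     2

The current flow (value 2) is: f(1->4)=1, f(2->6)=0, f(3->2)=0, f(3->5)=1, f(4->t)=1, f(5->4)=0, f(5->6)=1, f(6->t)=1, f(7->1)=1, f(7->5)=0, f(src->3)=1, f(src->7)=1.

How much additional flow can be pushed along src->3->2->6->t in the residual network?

Residual capacities along the path: src->3: 5, 3->2: 6, 2->6: 4, 6->t: 6.
Minimum is 4.

4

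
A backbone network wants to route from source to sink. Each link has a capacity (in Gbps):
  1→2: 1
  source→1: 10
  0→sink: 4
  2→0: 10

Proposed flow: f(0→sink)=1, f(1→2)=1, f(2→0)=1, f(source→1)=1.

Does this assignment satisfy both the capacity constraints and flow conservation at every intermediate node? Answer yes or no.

Every edge has 0 ≤ f(e) ≤ cap(e).
At each intermediate node, inflow equals outflow.

Yes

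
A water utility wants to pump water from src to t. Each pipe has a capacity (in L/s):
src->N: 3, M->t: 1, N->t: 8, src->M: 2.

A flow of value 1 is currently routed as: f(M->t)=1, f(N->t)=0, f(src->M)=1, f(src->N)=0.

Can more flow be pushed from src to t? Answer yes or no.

Residual path src->N->t has bottleneck 3 > 0.
Pushing 3 along it raises the flow to 4, so the given flow is not maximum.

Yes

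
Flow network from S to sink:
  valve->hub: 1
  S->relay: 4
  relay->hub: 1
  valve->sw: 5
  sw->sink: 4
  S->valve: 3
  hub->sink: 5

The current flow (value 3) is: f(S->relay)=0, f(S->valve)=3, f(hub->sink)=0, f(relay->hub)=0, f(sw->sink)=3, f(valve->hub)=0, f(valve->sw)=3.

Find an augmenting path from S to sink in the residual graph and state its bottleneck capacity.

Residual along S->relay->hub->sink: S->relay: 4, relay->hub: 1, hub->sink: 5.
Bottleneck = min = 1.

S->relay->hub->sink, bottleneck 1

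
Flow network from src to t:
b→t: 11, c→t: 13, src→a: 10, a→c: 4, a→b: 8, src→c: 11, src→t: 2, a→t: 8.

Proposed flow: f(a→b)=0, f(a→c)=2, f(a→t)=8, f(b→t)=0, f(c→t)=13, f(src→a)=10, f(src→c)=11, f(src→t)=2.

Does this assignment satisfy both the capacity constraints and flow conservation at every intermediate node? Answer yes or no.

Every edge has 0 ≤ f(e) ≤ cap(e).
At each intermediate node, inflow equals outflow.

Yes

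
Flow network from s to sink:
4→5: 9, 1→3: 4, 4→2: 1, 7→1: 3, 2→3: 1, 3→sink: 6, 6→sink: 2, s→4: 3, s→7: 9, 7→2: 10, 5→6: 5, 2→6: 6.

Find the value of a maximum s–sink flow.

6

Augment s→4→5→6→sink: bottleneck 2. Total 2.
Augment s→4→2→3→sink: bottleneck 1. Total 3.
Augment s→7→1→3→sink: bottleneck 3. Total 6.
No augmenting path remains in the residual graph.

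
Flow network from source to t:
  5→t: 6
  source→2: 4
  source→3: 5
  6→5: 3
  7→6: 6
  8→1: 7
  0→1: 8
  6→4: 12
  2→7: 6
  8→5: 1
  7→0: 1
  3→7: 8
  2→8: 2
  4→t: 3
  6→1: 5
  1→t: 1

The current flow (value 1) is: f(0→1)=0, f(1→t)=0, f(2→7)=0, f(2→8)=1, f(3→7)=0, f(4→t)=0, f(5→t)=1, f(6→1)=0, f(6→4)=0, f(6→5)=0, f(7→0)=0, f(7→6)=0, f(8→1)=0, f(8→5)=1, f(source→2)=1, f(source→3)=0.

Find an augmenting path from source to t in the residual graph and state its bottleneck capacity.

source→2→8→1→t, bottleneck 1

Residual along source→2→8→1→t: source→2: 3, 2→8: 1, 8→1: 7, 1→t: 1.
Bottleneck = min = 1.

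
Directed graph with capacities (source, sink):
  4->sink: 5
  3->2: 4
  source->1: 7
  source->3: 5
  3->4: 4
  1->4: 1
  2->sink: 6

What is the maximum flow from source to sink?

6

Augment source->1->4->sink: bottleneck 1. Total 1.
Augment source->3->4->sink: bottleneck 4. Total 5.
Augment source->3->2->sink: bottleneck 1. Total 6.
No augmenting path remains in the residual graph.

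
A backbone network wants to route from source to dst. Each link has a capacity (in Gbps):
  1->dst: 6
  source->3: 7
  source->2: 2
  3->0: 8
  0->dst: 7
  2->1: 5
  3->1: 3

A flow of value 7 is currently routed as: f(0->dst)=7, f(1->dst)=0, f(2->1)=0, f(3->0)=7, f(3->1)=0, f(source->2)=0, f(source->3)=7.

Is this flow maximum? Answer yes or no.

No

Residual path source->2->1->dst has bottleneck 2 > 0.
Pushing 2 along it raises the flow to 9, so the given flow is not maximum.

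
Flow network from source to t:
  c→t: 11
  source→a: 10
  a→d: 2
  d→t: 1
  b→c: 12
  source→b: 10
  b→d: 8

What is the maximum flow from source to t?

11

Augment source→b→c→t: bottleneck 10. Total 10.
Augment source→a→d→t: bottleneck 1. Total 11.
No augmenting path remains in the residual graph.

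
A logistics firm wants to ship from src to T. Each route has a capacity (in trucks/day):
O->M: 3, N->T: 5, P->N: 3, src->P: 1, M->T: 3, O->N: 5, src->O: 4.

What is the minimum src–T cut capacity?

Max flow = 5 (via 2 augmenting paths).
In the residual at optimum, the set reachable from src is {src}.
Cut edges: src->P (cap 1), src->O (cap 4). Sum = 5.

5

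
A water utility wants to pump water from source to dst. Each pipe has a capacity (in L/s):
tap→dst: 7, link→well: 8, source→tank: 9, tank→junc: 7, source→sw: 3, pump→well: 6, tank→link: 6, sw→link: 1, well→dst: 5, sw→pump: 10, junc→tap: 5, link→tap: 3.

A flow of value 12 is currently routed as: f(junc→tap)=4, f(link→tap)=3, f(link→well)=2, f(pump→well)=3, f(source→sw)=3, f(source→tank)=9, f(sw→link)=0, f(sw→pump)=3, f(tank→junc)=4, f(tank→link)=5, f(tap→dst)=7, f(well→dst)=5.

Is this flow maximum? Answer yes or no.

Yes

Residual reachable from source: {source}; dst is not reachable.
Saturated cut: source→sw, source→tank with total capacity 12 = current flow value. Flow is maximum.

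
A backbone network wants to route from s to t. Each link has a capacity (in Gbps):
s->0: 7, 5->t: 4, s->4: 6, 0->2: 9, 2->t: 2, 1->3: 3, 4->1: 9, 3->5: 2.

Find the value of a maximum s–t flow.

4

Augment s->0->2->t: bottleneck 2. Total 2.
Augment s->4->1->3->5->t: bottleneck 2. Total 4.
No augmenting path remains in the residual graph.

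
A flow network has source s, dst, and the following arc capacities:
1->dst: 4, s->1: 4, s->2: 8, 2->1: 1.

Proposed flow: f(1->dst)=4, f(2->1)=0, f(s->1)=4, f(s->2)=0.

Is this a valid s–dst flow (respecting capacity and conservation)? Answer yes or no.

Yes

Every edge has 0 ≤ f(e) ≤ cap(e).
At each intermediate node, inflow equals outflow.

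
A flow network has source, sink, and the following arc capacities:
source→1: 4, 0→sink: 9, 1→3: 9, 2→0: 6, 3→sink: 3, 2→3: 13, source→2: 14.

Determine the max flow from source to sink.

9

Augment source→1→3→sink: bottleneck 3. Total 3.
Augment source→2→0→sink: bottleneck 6. Total 9.
No augmenting path remains in the residual graph.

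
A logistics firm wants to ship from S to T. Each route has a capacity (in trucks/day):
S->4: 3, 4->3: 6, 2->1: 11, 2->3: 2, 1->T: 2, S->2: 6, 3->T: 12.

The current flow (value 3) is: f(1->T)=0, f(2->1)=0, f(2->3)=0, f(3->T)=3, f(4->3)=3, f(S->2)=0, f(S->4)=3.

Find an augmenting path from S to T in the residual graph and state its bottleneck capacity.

S->2->3->T, bottleneck 2

Residual along S->2->3->T: S->2: 6, 2->3: 2, 3->T: 9.
Bottleneck = min = 2.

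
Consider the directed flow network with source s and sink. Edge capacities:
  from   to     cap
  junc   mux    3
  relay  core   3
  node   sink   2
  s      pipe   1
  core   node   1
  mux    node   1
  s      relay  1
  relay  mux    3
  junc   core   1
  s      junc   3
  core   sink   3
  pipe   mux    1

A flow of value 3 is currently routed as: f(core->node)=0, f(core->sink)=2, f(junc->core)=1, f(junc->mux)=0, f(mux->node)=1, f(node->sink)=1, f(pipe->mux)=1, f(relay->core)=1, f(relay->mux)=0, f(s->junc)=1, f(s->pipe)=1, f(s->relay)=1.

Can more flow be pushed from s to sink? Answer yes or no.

No

Residual reachable from s: {junc, mux, pipe, s}; sink is not reachable.
Saturated cut: s->relay, junc->core, mux->node with total capacity 3 = current flow value. Flow is maximum.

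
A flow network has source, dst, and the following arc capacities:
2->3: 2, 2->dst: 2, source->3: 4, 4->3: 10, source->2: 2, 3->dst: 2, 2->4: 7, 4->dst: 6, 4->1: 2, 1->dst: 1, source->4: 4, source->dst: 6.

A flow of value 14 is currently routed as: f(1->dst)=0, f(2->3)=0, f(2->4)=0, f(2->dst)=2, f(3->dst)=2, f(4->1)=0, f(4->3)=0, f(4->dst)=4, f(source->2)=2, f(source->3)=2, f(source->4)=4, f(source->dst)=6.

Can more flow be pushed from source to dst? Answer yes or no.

No

Residual reachable from source: {3, source}; dst is not reachable.
Saturated cut: source->2, source->4, source->dst, 3->dst with total capacity 14 = current flow value. Flow is maximum.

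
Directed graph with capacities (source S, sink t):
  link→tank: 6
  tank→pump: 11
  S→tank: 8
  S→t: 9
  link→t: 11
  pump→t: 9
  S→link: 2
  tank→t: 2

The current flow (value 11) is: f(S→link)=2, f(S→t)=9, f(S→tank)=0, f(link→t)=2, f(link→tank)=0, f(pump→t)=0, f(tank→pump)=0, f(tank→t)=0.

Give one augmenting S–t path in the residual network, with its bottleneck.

Residual along S→tank→t: S→tank: 8, tank→t: 2.
Bottleneck = min = 2.

S→tank→t, bottleneck 2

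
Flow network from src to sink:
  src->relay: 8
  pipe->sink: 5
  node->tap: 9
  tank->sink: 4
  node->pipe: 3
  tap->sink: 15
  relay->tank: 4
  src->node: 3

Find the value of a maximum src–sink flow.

Augment src->node->pipe->sink: bottleneck 3. Total 3.
Augment src->relay->tank->sink: bottleneck 4. Total 7.
No augmenting path remains in the residual graph.

7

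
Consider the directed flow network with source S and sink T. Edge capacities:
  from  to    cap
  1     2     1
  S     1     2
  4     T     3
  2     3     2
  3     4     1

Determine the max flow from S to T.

1

Augment S->1->2->3->4->T: bottleneck 1. Total 1.
No augmenting path remains in the residual graph.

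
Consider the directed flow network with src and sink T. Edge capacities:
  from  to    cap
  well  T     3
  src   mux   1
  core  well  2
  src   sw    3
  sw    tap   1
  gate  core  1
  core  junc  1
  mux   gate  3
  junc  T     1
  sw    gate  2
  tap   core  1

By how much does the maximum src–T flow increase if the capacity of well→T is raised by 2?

0

Original max flow = 2.
Edge well→T does not cross the min cut (source side {gate, mux, src, sw}), so extra capacity there cannot help.
New max flow = 2. Increase = 0.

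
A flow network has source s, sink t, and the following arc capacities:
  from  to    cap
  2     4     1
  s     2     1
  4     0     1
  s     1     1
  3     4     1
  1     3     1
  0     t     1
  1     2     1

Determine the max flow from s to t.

1

Augment s→2→4→0→t: bottleneck 1. Total 1.
No augmenting path remains in the residual graph.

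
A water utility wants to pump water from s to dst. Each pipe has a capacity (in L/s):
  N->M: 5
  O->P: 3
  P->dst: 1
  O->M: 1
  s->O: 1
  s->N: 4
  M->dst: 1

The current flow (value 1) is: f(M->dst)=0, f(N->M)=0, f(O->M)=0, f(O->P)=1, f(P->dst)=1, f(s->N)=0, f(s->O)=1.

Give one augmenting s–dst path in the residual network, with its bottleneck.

s->N->M->dst, bottleneck 1

Residual along s->N->M->dst: s->N: 4, N->M: 5, M->dst: 1.
Bottleneck = min = 1.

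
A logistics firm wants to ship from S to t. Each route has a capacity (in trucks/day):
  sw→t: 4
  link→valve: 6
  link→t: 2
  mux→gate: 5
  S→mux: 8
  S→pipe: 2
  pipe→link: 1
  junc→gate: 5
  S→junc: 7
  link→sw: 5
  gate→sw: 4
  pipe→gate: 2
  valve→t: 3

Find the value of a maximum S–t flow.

Augment S→pipe→link→t: bottleneck 1. Total 1.
Augment S→mux→gate→sw→t: bottleneck 4. Total 5.
No augmenting path remains in the residual graph.

5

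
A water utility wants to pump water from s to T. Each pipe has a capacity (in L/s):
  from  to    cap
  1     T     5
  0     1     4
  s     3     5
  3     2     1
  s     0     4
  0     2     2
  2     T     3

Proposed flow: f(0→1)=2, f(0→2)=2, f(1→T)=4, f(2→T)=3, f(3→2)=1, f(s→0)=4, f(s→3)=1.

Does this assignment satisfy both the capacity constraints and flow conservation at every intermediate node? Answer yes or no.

Conservation fails at 1: inflow 2 ≠ outflow 4.

No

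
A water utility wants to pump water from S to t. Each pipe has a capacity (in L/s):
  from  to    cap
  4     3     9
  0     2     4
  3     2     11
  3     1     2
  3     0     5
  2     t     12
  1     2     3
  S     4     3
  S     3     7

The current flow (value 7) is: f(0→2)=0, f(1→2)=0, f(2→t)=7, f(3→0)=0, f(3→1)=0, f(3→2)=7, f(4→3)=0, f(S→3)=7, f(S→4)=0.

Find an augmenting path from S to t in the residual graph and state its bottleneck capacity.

S→4→3→2→t, bottleneck 3

Residual along S→4→3→2→t: S→4: 3, 4→3: 9, 3→2: 4, 2→t: 5.
Bottleneck = min = 3.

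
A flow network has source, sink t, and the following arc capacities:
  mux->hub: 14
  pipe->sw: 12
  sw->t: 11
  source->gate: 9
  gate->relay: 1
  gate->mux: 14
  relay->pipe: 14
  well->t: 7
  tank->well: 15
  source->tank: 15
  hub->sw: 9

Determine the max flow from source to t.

16

Augment source->tank->well->t: bottleneck 7. Total 7.
Augment source->gate->mux->hub->sw->t: bottleneck 9. Total 16.
No augmenting path remains in the residual graph.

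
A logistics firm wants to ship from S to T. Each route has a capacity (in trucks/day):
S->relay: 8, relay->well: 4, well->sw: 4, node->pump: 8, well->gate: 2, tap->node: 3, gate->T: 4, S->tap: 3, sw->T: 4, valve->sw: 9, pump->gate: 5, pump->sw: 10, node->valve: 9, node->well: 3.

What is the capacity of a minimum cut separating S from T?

7

Max flow = 7 (via 4 augmenting paths).
In the residual at optimum, the set reachable from S is {S, relay}.
Cut edges: S->tap (cap 3), relay->well (cap 4). Sum = 7.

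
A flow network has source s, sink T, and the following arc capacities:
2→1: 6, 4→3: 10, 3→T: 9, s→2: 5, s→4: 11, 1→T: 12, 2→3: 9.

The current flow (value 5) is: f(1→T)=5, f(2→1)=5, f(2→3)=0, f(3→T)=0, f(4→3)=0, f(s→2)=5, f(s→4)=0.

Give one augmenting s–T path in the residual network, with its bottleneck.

s→4→3→T, bottleneck 9

Residual along s→4→3→T: s→4: 11, 4→3: 10, 3→T: 9.
Bottleneck = min = 9.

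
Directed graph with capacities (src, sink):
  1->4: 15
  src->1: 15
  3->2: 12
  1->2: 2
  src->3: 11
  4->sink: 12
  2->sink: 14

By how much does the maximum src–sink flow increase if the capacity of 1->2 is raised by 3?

1

Original max flow = 25.
After raising cap(1->2), augmenting paths through that edge carry 1 more unit.
New max flow = 26. Increase = 1.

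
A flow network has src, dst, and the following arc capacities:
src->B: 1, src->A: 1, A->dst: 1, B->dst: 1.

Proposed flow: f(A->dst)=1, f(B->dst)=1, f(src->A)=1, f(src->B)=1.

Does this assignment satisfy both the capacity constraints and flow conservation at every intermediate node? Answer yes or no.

Yes

Every edge has 0 ≤ f(e) ≤ cap(e).
At each intermediate node, inflow equals outflow.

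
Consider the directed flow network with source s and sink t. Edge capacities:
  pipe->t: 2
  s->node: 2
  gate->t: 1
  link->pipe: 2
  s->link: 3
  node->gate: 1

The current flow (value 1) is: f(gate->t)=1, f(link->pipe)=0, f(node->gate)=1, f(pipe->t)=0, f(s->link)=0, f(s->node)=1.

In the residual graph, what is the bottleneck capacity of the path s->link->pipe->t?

Residual capacities along the path: s->link: 3, link->pipe: 2, pipe->t: 2.
Minimum is 2.

2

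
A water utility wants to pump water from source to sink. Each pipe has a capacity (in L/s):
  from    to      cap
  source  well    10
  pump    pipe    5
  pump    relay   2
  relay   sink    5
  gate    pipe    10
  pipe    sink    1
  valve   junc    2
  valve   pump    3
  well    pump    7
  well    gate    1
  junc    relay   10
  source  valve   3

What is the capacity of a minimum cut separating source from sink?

Max flow = 5 (via 3 augmenting paths).
In the residual at optimum, the set reachable from source is {gate, pipe, pump, source, valve, well}.
Cut edges: valve->junc (cap 2), pump->relay (cap 2), pipe->sink (cap 1). Sum = 5.

5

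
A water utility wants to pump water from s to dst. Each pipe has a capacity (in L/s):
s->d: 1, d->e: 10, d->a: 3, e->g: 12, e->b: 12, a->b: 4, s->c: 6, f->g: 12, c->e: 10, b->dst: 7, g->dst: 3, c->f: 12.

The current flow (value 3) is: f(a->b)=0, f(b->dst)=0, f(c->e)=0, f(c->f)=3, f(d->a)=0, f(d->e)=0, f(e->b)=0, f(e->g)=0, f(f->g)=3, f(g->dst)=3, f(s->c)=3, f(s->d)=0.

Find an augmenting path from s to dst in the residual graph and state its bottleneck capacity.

s->c->e->b->dst, bottleneck 3

Residual along s->c->e->b->dst: s->c: 3, c->e: 10, e->b: 12, b->dst: 7.
Bottleneck = min = 3.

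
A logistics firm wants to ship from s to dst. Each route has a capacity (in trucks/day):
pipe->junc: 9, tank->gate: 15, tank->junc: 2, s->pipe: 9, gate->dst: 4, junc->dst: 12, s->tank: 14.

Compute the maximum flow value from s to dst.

15

Augment s->pipe->junc->dst: bottleneck 9. Total 9.
Augment s->tank->junc->dst: bottleneck 2. Total 11.
Augment s->tank->gate->dst: bottleneck 4. Total 15.
No augmenting path remains in the residual graph.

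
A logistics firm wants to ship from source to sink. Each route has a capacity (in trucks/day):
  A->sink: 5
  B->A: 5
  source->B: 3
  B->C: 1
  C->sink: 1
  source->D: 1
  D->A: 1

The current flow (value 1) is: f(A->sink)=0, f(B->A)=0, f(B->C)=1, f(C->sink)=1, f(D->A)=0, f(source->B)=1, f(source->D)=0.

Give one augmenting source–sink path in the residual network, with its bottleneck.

Residual along source->B->A->sink: source->B: 2, B->A: 5, A->sink: 5.
Bottleneck = min = 2.

source->B->A->sink, bottleneck 2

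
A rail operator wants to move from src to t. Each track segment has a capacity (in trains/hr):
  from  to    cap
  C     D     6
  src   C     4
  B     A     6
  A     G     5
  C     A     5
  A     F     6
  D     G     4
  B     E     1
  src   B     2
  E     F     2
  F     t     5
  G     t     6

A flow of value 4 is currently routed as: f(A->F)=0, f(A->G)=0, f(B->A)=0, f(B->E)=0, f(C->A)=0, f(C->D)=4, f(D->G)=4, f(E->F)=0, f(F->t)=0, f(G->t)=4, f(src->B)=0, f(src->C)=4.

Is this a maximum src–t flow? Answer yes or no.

No

Residual path src->B->A->G->t has bottleneck 2 > 0.
Pushing 2 along it raises the flow to 6, so the given flow is not maximum.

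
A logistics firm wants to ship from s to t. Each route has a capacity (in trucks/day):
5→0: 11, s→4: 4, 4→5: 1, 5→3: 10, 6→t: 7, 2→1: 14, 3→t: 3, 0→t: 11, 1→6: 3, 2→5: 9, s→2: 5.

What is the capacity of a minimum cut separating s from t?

Max flow = 6 (via 2 augmenting paths).
In the residual at optimum, the set reachable from s is {4, s}.
Cut edges: s→2 (cap 5), 4→5 (cap 1). Sum = 6.

6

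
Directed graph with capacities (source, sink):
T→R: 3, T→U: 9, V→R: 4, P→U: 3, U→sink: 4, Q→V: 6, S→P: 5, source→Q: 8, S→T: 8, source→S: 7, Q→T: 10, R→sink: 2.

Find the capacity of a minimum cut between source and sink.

Max flow = 6 (via 3 augmenting paths).
In the residual at optimum, the set reachable from source is {P, Q, R, S, T, U, V, source}.
Cut edges: U→sink (cap 4), R→sink (cap 2). Sum = 6.

6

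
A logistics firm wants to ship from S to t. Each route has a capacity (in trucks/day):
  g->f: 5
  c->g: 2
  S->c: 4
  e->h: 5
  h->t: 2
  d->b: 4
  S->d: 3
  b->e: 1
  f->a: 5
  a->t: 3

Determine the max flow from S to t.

Augment S->d->b->e->h->t: bottleneck 1. Total 1.
Augment S->c->g->f->a->t: bottleneck 2. Total 3.
No augmenting path remains in the residual graph.

3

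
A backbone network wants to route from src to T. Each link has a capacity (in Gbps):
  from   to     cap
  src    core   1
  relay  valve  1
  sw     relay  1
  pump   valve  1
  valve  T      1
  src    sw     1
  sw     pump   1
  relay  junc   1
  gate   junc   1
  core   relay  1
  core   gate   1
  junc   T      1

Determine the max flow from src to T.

2

Augment src→sw→pump→valve→T: bottleneck 1. Total 1.
Augment src→core→relay→junc→T: bottleneck 1. Total 2.
No augmenting path remains in the residual graph.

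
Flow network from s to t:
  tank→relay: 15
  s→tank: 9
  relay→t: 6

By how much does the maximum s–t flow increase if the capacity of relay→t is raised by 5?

3

Original max flow = 6.
After raising cap(relay→t), augmenting paths through that edge carry 3 more units.
New max flow = 9. Increase = 3.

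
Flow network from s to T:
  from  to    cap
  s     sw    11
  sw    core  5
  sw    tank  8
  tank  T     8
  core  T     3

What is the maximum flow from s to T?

Augment s->sw->tank->T: bottleneck 8. Total 8.
Augment s->sw->core->T: bottleneck 3. Total 11.
No augmenting path remains in the residual graph.

11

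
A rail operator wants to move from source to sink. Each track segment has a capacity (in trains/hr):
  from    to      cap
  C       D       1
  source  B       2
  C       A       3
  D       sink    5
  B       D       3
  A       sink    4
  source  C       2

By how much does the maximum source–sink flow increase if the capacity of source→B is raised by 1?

Original max flow = 4.
After raising cap(source→B), augmenting paths through that edge carry 1 more unit.
New max flow = 5. Increase = 1.

1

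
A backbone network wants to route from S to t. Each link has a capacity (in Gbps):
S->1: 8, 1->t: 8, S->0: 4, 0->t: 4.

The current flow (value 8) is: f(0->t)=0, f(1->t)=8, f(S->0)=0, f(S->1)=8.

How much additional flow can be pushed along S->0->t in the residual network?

Residual capacities along the path: S->0: 4, 0->t: 4.
Minimum is 4.

4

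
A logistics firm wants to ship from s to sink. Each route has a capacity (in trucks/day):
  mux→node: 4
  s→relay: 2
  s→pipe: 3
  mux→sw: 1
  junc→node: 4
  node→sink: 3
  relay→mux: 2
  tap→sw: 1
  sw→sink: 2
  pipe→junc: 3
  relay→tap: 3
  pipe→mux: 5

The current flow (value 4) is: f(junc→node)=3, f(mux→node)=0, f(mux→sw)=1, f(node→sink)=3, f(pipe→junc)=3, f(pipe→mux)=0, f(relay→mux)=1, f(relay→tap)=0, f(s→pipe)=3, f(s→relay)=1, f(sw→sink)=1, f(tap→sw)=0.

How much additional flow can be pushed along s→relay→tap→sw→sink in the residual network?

1

Residual capacities along the path: s→relay: 1, relay→tap: 3, tap→sw: 1, sw→sink: 1.
Minimum is 1.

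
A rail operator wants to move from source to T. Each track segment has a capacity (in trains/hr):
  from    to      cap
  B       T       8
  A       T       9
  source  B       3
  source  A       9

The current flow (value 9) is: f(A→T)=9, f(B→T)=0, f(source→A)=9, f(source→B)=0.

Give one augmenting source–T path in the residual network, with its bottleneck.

Residual along source→B→T: source→B: 3, B→T: 8.
Bottleneck = min = 3.

source→B→T, bottleneck 3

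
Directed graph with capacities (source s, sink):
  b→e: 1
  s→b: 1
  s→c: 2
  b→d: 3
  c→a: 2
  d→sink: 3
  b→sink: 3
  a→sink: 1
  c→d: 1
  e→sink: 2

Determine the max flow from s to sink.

3

Augment s→b→sink: bottleneck 1. Total 1.
Augment s→c→a→sink: bottleneck 1. Total 2.
Augment s→c→d→sink: bottleneck 1. Total 3.
No augmenting path remains in the residual graph.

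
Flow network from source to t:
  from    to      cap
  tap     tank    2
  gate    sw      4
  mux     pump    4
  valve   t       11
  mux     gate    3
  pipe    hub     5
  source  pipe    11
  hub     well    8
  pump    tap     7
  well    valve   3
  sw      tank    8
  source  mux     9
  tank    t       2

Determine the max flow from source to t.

Augment source->mux->gate->sw->tank->t: bottleneck 2. Total 2.
Augment source->pipe->hub->well->valve->t: bottleneck 3. Total 5.
No augmenting path remains in the residual graph.

5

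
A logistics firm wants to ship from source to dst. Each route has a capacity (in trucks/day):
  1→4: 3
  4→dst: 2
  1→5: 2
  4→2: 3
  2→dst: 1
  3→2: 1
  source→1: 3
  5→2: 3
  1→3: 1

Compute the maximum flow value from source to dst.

Augment source→1→4→dst: bottleneck 2. Total 2.
Augment source→1→3→2→dst: bottleneck 1. Total 3.
No augmenting path remains in the residual graph.

3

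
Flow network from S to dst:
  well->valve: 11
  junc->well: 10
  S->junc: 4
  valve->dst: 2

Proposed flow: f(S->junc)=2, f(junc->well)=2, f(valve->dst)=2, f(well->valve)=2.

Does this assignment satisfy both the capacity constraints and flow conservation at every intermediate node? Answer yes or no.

Every edge has 0 ≤ f(e) ≤ cap(e).
At each intermediate node, inflow equals outflow.

Yes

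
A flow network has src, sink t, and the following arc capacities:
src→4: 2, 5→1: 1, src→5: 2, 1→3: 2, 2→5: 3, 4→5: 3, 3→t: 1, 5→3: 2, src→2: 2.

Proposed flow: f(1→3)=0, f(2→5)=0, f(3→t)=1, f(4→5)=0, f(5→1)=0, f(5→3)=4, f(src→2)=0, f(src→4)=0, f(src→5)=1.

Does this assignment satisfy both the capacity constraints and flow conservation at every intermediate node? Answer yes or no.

Capacity violated on 5→3: flow 4 > capacity 2.

No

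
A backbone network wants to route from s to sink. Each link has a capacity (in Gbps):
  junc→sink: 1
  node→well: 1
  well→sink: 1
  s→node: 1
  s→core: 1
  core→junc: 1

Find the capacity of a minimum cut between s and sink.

2

Max flow = 2 (via 2 augmenting paths).
In the residual at optimum, the set reachable from s is {s}.
Cut edges: s→core (cap 1), s→node (cap 1). Sum = 2.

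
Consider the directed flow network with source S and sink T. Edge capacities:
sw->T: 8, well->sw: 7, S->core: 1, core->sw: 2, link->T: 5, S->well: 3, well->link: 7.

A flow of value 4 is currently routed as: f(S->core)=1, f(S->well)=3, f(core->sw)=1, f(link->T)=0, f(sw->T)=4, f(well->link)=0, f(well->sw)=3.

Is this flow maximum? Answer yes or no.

Residual reachable from S: {S}; T is not reachable.
Saturated cut: S->core, S->well with total capacity 4 = current flow value. Flow is maximum.

Yes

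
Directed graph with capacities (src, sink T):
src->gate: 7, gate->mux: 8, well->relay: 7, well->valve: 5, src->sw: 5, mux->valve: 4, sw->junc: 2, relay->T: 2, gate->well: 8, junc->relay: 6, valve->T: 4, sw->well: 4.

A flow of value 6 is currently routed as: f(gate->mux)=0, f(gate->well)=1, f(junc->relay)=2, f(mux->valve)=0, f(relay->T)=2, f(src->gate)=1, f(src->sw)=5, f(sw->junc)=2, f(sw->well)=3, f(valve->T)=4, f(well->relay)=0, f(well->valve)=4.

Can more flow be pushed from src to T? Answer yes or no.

Residual reachable from src: {gate, junc, mux, relay, src, sw, valve, well}; T is not reachable.
Saturated cut: relay->T, valve->T with total capacity 6 = current flow value. Flow is maximum.

No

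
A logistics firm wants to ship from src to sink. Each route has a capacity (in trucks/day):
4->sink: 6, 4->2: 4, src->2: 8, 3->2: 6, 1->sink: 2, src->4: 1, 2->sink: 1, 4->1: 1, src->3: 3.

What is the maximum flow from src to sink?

Augment src->4->sink: bottleneck 1. Total 1.
Augment src->2->sink: bottleneck 1. Total 2.
No augmenting path remains in the residual graph.

2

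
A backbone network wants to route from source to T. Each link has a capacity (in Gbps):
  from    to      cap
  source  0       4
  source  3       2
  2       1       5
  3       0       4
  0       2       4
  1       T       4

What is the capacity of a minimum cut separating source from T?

Max flow = 4 (via 1 augmenting path).
In the residual at optimum, the set reachable from source is {0, 3, source}.
Cut edges: 0->2 (cap 4). Sum = 4.

4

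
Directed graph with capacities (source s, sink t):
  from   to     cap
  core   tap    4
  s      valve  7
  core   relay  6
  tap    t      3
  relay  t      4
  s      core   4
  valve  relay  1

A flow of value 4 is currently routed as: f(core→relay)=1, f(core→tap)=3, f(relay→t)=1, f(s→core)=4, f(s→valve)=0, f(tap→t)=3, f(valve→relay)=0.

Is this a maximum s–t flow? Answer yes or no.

No

Residual path s→valve→relay→t has bottleneck 1 > 0.
Pushing 1 along it raises the flow to 5, so the given flow is not maximum.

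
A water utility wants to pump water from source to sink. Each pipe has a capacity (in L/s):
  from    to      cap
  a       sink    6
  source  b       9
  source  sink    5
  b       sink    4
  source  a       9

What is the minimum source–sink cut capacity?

Max flow = 15 (via 3 augmenting paths).
In the residual at optimum, the set reachable from source is {a, b, source}.
Cut edges: source->sink (cap 5), b->sink (cap 4), a->sink (cap 6). Sum = 15.

15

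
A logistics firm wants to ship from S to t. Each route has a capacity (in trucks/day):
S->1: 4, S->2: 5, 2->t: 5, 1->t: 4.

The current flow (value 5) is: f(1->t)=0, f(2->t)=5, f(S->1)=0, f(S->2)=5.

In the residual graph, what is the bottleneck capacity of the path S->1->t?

4

Residual capacities along the path: S->1: 4, 1->t: 4.
Minimum is 4.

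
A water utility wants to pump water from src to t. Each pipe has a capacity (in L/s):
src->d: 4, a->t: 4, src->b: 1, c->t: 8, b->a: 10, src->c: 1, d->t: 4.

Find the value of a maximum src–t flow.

6

Augment src->d->t: bottleneck 4. Total 4.
Augment src->c->t: bottleneck 1. Total 5.
Augment src->b->a->t: bottleneck 1. Total 6.
No augmenting path remains in the residual graph.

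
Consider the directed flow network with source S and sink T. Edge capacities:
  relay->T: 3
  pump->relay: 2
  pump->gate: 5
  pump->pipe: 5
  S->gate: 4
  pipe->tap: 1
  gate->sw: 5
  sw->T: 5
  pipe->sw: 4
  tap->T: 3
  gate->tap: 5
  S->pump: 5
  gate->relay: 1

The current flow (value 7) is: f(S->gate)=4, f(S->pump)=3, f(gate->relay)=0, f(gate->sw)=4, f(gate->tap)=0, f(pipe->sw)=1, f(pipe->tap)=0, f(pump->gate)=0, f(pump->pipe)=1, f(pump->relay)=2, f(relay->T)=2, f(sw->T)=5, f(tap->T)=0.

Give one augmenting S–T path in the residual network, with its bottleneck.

Residual along S->pump->pipe->tap->T: S->pump: 2, pump->pipe: 4, pipe->tap: 1, tap->T: 3.
Bottleneck = min = 1.

S->pump->pipe->tap->T, bottleneck 1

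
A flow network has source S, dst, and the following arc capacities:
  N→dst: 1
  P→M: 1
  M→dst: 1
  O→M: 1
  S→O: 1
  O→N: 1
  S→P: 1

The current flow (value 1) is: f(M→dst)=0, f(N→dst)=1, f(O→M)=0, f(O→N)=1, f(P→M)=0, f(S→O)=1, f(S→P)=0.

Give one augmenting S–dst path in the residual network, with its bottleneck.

Residual along S→P→M→dst: S→P: 1, P→M: 1, M→dst: 1.
Bottleneck = min = 1.

S→P→M→dst, bottleneck 1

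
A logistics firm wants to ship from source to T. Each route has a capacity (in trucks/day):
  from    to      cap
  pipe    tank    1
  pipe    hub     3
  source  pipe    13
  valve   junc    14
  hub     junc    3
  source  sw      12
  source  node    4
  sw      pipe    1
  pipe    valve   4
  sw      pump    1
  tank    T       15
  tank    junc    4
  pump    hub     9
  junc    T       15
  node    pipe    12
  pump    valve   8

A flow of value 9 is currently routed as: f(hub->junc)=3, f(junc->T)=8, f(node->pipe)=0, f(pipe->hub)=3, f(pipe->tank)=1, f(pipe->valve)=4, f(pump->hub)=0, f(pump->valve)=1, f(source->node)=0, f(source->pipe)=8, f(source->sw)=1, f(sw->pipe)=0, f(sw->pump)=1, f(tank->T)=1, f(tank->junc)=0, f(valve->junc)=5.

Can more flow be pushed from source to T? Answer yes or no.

No

Residual reachable from source: {node, pipe, source, sw}; T is not reachable.
Saturated cut: sw->pump, pipe->tank, pipe->valve, pipe->hub with total capacity 9 = current flow value. Flow is maximum.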